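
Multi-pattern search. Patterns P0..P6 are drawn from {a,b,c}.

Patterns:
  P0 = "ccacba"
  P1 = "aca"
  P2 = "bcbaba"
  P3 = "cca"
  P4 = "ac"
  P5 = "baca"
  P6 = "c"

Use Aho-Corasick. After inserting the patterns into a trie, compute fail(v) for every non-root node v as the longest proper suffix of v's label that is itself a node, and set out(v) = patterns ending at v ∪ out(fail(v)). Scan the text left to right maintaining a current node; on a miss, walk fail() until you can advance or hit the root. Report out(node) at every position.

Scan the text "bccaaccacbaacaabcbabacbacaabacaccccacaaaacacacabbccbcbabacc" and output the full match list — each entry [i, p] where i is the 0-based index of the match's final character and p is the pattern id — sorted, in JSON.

Construct AC machine:
Trie nodes:
  n0 'ε': a→7 b→10 c→1
  n1 'c': c→2  ←P6
  n2 'cc': a→3
  n3 'cca': c→4  ←P3
  n4 'ccac': b→5
  n5 'ccacb': a→6
  n6 'ccacba': ·  ←P0
  n7 'a': c→8
  n8 'ac': a→9  ←P4
  n9 'aca': ·  ←P1
  n10 'b': a→16 c→11
  n11 'bc': b→12
  n12 'bcb': a→13
  n13 'bcba': b→14
  n14 'bcbab': a→15
  n15 'bcbaba': ·  ←P2
  n16 'ba': c→17
  n17 'bac': a→18
  n18 'baca': ·  ←P5

BFS fail/out derivation:
  n1('c'): parent n0 fail=0; on 'c' 0 → fail=0;  out {6}∪∅={6}
  n7('a'): parent n0 fail=0; on 'a' 0 → fail=0;  out ∅∪∅=∅
  n10('b'): parent n0 fail=0; on 'b' 0 → fail=0;  out ∅∪∅=∅
  n2('cc'): parent n1 fail=0; on 'c' 0 → fail=1;  out ∅∪{6}={6}
  n8('ac'): parent n7 fail=0; on 'c' 0 → fail=1;  out {4}∪{6}={4,6}
  n11('bc'): parent n10 fail=0; on 'c' 0 → fail=1;  out ∅∪{6}={6}
  n16('ba'): parent n10 fail=0; on 'a' 0 → fail=7;  out ∅∪∅=∅
  n3('cca'): parent n2 fail=1; on 'a' 1→0 → fail=7;  out {3}∪∅={3}
  n9('aca'): parent n8 fail=1; on 'a' 1→0 → fail=7;  out {1}∪∅={1}
  n12('bcb'): parent n11 fail=1; on 'b' 1→0 → fail=10;  out ∅∪∅=∅
  n17('bac'): parent n16 fail=7; on 'c' 7 → fail=8;  out ∅∪{4,6}={4,6}
  n4('ccac'): parent n3 fail=7; on 'c' 7 → fail=8;  out ∅∪{4,6}={4,6}
  n13('bcba'): parent n12 fail=10; on 'a' 10 → fail=16;  out ∅∪∅=∅
  n18('baca'): parent n17 fail=8; on 'a' 8 → fail=9;  out {5}∪{1}={1,5}
  n5('ccacb'): parent n4 fail=8; on 'b' 8→1→0 → fail=10;  out ∅∪∅=∅
  n14('bcbab'): parent n13 fail=16; on 'b' 16→7→0 → fail=10;  out ∅∪∅=∅
  n6('ccacba'): parent n5 fail=10; on 'a' 10 → fail=16;  out {0}∪∅={0}
  n15('bcbaba'): parent n14 fail=10; on 'a' 10 → fail=16;  out {2}∪∅={2}

Text stream:
[0] read 'b'  n0⇒n10
[1] read 'c'  n10⇒n11  ** P6@[1:1]
[2] read 'c'  n11⇒n2 ·f  ** P6@[2:2]
[3] read 'a'  n2⇒n3  ** P3@[1:3]
[4] read 'a'  n3⇒n7 ·f
[5] read 'c'  n7⇒n8  ** P4@[4:5],P6@[5:5]
[6] read 'c'  n8⇒n2 ·f  ** P6@[6:6]
[7] read 'a'  n2⇒n3  ** P3@[5:7]
[8] read 'c'  n3⇒n4  ** P4@[7:8],P6@[8:8]
[9] read 'b'  n4⇒n5
[10] read 'a'  n5⇒n6  ** P0@[5:10]
[11] read 'a'  n6⇒n7 ·f
[12] read 'c'  n7⇒n8  ** P4@[11:12],P6@[12:12]
[13] read 'a'  n8⇒n9  ** P1@[11:13]
[14] read 'a'  n9⇒n7 ·f
[15] read 'b'  n7⇒n10 ·f
[16] read 'c'  n10⇒n11  ** P6@[16:16]
[17] read 'b'  n11⇒n12
[18] read 'a'  n12⇒n13
[19] read 'b'  n13⇒n14
[20] read 'a'  n14⇒n15  ** P2@[15:20]
[21] read 'c'  n15⇒n17 ·f  ** P4@[20:21],P6@[21:21]
[22] read 'b'  n17⇒n10 ·f
[23] read 'a'  n10⇒n16
[24] read 'c'  n16⇒n17  ** P4@[23:24],P6@[24:24]
[25] read 'a'  n17⇒n18  ** P1@[23:25],P5@[22:25]
[26] read 'a'  n18⇒n7 ·f
[27] read 'b'  n7⇒n10 ·f
[28] read 'a'  n10⇒n16
[29] read 'c'  n16⇒n17  ** P4@[28:29],P6@[29:29]
[30] read 'a'  n17⇒n18  ** P1@[28:30],P5@[27:30]
[31] read 'c'  n18⇒n8 ·f  ** P4@[30:31],P6@[31:31]
[32] read 'c'  n8⇒n2 ·f  ** P6@[32:32]
[33] read 'c'  n2⇒n2 ·f  ** P6@[33:33]
[34] read 'c'  n2⇒n2 ·f  ** P6@[34:34]
[35] read 'a'  n2⇒n3  ** P3@[33:35]
[36] read 'c'  n3⇒n4  ** P4@[35:36],P6@[36:36]
[37] read 'a'  n4⇒n9 ·f  ** P1@[35:37]
[38] read 'a'  n9⇒n7 ·f
[39] read 'a'  n7⇒n7 ·f
[40] read 'a'  n7⇒n7 ·f
[41] read 'c'  n7⇒n8  ** P4@[40:41],P6@[41:41]
[42] read 'a'  n8⇒n9  ** P1@[40:42]
[43] read 'c'  n9⇒n8 ·f  ** P4@[42:43],P6@[43:43]
[44] read 'a'  n8⇒n9  ** P1@[42:44]
[45] read 'c'  n9⇒n8 ·f  ** P4@[44:45],P6@[45:45]
[46] read 'a'  n8⇒n9  ** P1@[44:46]
[47] read 'b'  n9⇒n10 ·f
[48] read 'b'  n10⇒n10 ·f
[49] read 'c'  n10⇒n11  ** P6@[49:49]
[50] read 'c'  n11⇒n2 ·f  ** P6@[50:50]
[51] read 'b'  n2⇒n10 ·f
[52] read 'c'  n10⇒n11  ** P6@[52:52]
[53] read 'b'  n11⇒n12
[54] read 'a'  n12⇒n13
[55] read 'b'  n13⇒n14
[56] read 'a'  n14⇒n15  ** P2@[51:56]
[57] read 'c'  n15⇒n17 ·f  ** P4@[56:57],P6@[57:57]
[58] read 'c'  n17⇒n2 ·f  ** P6@[58:58]

All matches (sorted): [[1,6],[2,6],[3,3],[5,4],[5,6],[6,6],[7,3],[8,4],[8,6],[10,0],[12,4],[12,6],[13,1],[16,6],[20,2],[21,4],[21,6],[24,4],[24,6],[25,1],[25,5],[29,4],[29,6],[30,1],[30,5],[31,4],[31,6],[32,6],[33,6],[34,6],[35,3],[36,4],[36,6],[37,1],[41,4],[41,6],[42,1],[43,4],[43,6],[44,1],[45,4],[45,6],[46,1],[49,6],[50,6],[52,6],[56,2],[57,4],[57,6],[58,6]]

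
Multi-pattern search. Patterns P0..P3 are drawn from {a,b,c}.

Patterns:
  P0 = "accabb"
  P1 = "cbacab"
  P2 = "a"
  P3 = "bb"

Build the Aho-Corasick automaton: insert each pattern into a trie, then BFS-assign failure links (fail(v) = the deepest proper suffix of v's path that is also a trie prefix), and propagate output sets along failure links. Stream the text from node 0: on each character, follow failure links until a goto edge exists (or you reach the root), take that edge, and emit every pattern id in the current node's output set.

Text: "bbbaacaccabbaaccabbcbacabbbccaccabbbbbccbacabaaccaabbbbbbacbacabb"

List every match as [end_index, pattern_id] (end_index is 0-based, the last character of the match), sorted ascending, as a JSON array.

Build:
Trie nodes:
  0='ε' goto a→1 b→13 c→7
  1='a' goto c→2  [P2 ends]
  2='ac' goto c→3
  3='acc' goto a→4
  4='acca' goto b→5
  5='accab' goto b→6
  6='accabb' goto ·  [P0 ends]
  7='c' goto b→8
  8='cb' goto a→9
  9='cba' goto c→10
  10='cbac' goto a→11
  11='cbaca' goto b→12
  12='cbacab' goto ·  [P1 ends]
  13='b' goto b→14
  14='bb' goto ·  [P3 ends]

Failure links (BFS by depth):
  fail(1) 'a': from fail(0)=0 chase 'a': 0 ⇒ 0;  out={2}∪out(0)={2}
  fail(7) 'c': from fail(0)=0 chase 'c': 0 ⇒ 0;  out=∅∪out(0)=∅
  fail(13) 'b': from fail(0)=0 chase 'b': 0 ⇒ 0;  out=∅∪out(0)=∅
  fail(2) 'ac': from fail(1)=0 chase 'c': 0 ⇒ 7;  out=∅∪out(7)=∅
  fail(8) 'cb': from fail(7)=0 chase 'b': 0 ⇒ 13;  out=∅∪out(13)=∅
  fail(14) 'bb': from fail(13)=0 chase 'b': 0 ⇒ 13;  out={3}∪out(13)={3}
  fail(3) 'acc': from fail(2)=7 chase 'c': 7→0 ⇒ 7;  out=∅∪out(7)=∅
  fail(9) 'cba': from fail(8)=13 chase 'a': 13→0 ⇒ 1;  out=∅∪out(1)={2}
  fail(4) 'acca': from fail(3)=7 chase 'a': 7→0 ⇒ 1;  out=∅∪out(1)={2}
  fail(10) 'cbac': from fail(9)=1 chase 'c': 1 ⇒ 2;  out=∅∪out(2)=∅
  fail(5) 'accab': from fail(4)=1 chase 'b': 1→0 ⇒ 13;  out=∅∪out(13)=∅
  fail(11) 'cbaca': from fail(10)=2 chase 'a': 2→7→0 ⇒ 1;  out=∅∪out(1)={2}
  fail(6) 'accabb': from fail(5)=13 chase 'b': 13 ⇒ 14;  out={0}∪out(14)={0,3}
  fail(12) 'cbacab': from fail(11)=1 chase 'b': 1→0 ⇒ 13;  out={1}∪out(13)={1}

Scan:
[0] read 'b'  n0⇒n13
[1] read 'b'  n13⇒n14  ** P3@[0:1]
[2] read 'b'  n14⇒n14 ·f  ** P3@[1:2]
[3] read 'a'  n14⇒n1 ·f  ** P2@[3:3]
[4] read 'a'  n1⇒n1 ·f  ** P2@[4:4]
[5] read 'c'  n1⇒n2
[6] read 'a'  n2⇒n1 ·f  ** P2@[6:6]
[7] read 'c'  n1⇒n2
[8] read 'c'  n2⇒n3
[9] read 'a'  n3⇒n4  ** P2@[9:9]
[10] read 'b'  n4⇒n5
[11] read 'b'  n5⇒n6  ** P0@[6:11],P3@[10:11]
[12] read 'a'  n6⇒n1 ·f  ** P2@[12:12]
[13] read 'a'  n1⇒n1 ·f  ** P2@[13:13]
[14] read 'c'  n1⇒n2
[15] read 'c'  n2⇒n3
[16] read 'a'  n3⇒n4  ** P2@[16:16]
[17] read 'b'  n4⇒n5
[18] read 'b'  n5⇒n6  ** P0@[13:18],P3@[17:18]
[19] read 'c'  n6⇒n7 ·f
[20] read 'b'  n7⇒n8
[21] read 'a'  n8⇒n9  ** P2@[21:21]
[22] read 'c'  n9⇒n10
[23] read 'a'  n10⇒n11  ** P2@[23:23]
[24] read 'b'  n11⇒n12  ** P1@[19:24]
[25] read 'b'  n12⇒n14 ·f  ** P3@[24:25]
[26] read 'b'  n14⇒n14 ·f  ** P3@[25:26]
[27] read 'c'  n14⇒n7 ·f
[28] read 'c'  n7⇒n7 ·f
[29] read 'a'  n7⇒n1 ·f  ** P2@[29:29]
[30] read 'c'  n1⇒n2
[31] read 'c'  n2⇒n3
[32] read 'a'  n3⇒n4  ** P2@[32:32]
[33] read 'b'  n4⇒n5
[34] read 'b'  n5⇒n6  ** P0@[29:34],P3@[33:34]
[35] read 'b'  n6⇒n14 ·f  ** P3@[34:35]
[36] read 'b'  n14⇒n14 ·f  ** P3@[35:36]
[37] read 'b'  n14⇒n14 ·f  ** P3@[36:37]
[38] read 'c'  n14⇒n7 ·f
[39] read 'c'  n7⇒n7 ·f
[40] read 'b'  n7⇒n8
[41] read 'a'  n8⇒n9  ** P2@[41:41]
[42] read 'c'  n9⇒n10
[43] read 'a'  n10⇒n11  ** P2@[43:43]
[44] read 'b'  n11⇒n12  ** P1@[39:44]
[45] read 'a'  n12⇒n1 ·f  ** P2@[45:45]
[46] read 'a'  n1⇒n1 ·f  ** P2@[46:46]
[47] read 'c'  n1⇒n2
[48] read 'c'  n2⇒n3
[49] read 'a'  n3⇒n4  ** P2@[49:49]
[50] read 'a'  n4⇒n1 ·f  ** P2@[50:50]
[51] read 'b'  n1⇒n13 ·f
[52] read 'b'  n13⇒n14  ** P3@[51:52]
[53] read 'b'  n14⇒n14 ·f  ** P3@[52:53]
[54] read 'b'  n14⇒n14 ·f  ** P3@[53:54]
[55] read 'b'  n14⇒n14 ·f  ** P3@[54:55]
[56] read 'b'  n14⇒n14 ·f  ** P3@[55:56]
[57] read 'a'  n14⇒n1 ·f  ** P2@[57:57]
[58] read 'c'  n1⇒n2
[59] read 'b'  n2⇒n8 ·f
[60] read 'a'  n8⇒n9  ** P2@[60:60]
[61] read 'c'  n9⇒n10
[62] read 'a'  n10⇒n11  ** P2@[62:62]
[63] read 'b'  n11⇒n12  ** P1@[58:63]
[64] read 'b'  n12⇒n14 ·f  ** P3@[63:64]

Matches: [[1,3],[2,3],[3,2],[4,2],[6,2],[9,2],[11,0],[11,3],[12,2],[13,2],[16,2],[18,0],[18,3],[21,2],[23,2],[24,1],[25,3],[26,3],[29,2],[32,2],[34,0],[34,3],[35,3],[36,3],[37,3],[41,2],[43,2],[44,1],[45,2],[46,2],[49,2],[50,2],[52,3],[53,3],[54,3],[55,3],[56,3],[57,2],[60,2],[62,2],[63,1],[64,3]]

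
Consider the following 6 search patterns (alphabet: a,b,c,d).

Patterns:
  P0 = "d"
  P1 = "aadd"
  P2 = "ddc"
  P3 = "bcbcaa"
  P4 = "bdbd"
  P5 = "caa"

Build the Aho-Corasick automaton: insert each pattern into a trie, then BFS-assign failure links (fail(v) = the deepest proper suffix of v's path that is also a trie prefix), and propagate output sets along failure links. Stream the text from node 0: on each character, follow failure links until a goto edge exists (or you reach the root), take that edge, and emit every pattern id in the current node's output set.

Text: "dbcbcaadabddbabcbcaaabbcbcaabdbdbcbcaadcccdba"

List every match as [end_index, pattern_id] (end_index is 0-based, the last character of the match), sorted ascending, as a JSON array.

Construct AC machine:
Trie nodes:
  0='ε' goto a→2 b→8 c→17 d→1
  1='d' goto d→6  [P0 ends]
  2='a' goto a→3
  3='aa' goto d→4
  4='aad' goto d→5
  5='aadd' goto ·  [P1 ends]
  6='dd' goto c→7
  7='ddc' goto ·  [P2 ends]
  8='b' goto c→9 d→14
  9='bc' goto b→10
  10='bcb' goto c→11
  11='bcbc' goto a→12
  12='bcbca' goto a→13
  13='bcbcaa' goto ·  [P3 ends]
  14='bd' goto b→15
  15='bdb' goto d→16
  16='bdbd' goto ·  [P4 ends]
  17='c' goto a→18
  18='ca' goto a→19
  19='caa' goto ·  [P5 ends]

Failure links (BFS by depth):
  fail(1) 'd': from fail(0)=0 chase 'd': 0 ⇒ 0;  out={0}∪out(0)={0}
  fail(2) 'a': from fail(0)=0 chase 'a': 0 ⇒ 0;  out=∅∪out(0)=∅
  fail(8) 'b': from fail(0)=0 chase 'b': 0 ⇒ 0;  out=∅∪out(0)=∅
  fail(17) 'c': from fail(0)=0 chase 'c': 0 ⇒ 0;  out=∅∪out(0)=∅
  fail(3) 'aa': from fail(2)=0 chase 'a': 0 ⇒ 2;  out=∅∪out(2)=∅
  fail(6) 'dd': from fail(1)=0 chase 'd': 0 ⇒ 1;  out=∅∪out(1)={0}
  fail(9) 'bc': from fail(8)=0 chase 'c': 0 ⇒ 17;  out=∅∪out(17)=∅
  fail(14) 'bd': from fail(8)=0 chase 'd': 0 ⇒ 1;  out=∅∪out(1)={0}
  fail(18) 'ca': from fail(17)=0 chase 'a': 0 ⇒ 2;  out=∅∪out(2)=∅
  fail(4) 'aad': from fail(3)=2 chase 'd': 2→0 ⇒ 1;  out=∅∪out(1)={0}
  fail(7) 'ddc': from fail(6)=1 chase 'c': 1→0 ⇒ 17;  out={2}∪out(17)={2}
  fail(10) 'bcb': from fail(9)=17 chase 'b': 17→0 ⇒ 8;  out=∅∪out(8)=∅
  fail(15) 'bdb': from fail(14)=1 chase 'b': 1→0 ⇒ 8;  out=∅∪out(8)=∅
  fail(19) 'caa': from fail(18)=2 chase 'a': 2 ⇒ 3;  out={5}∪out(3)={5}
  fail(5) 'aadd': from fail(4)=1 chase 'd': 1 ⇒ 6;  out={1}∪out(6)={0,1}
  fail(11) 'bcbc': from fail(10)=8 chase 'c': 8 ⇒ 9;  out=∅∪out(9)=∅
  fail(16) 'bdbd': from fail(15)=8 chase 'd': 8 ⇒ 14;  out={4}∪out(14)={0,4}
  fail(12) 'bcbca': from fail(11)=9 chase 'a': 9→17 ⇒ 18;  out=∅∪out(18)=∅
  fail(13) 'bcbcaa': from fail(12)=18 chase 'a': 18 ⇒ 19;  out={3}∪out(19)={3,5}

Run:
pos 0 'd': at 1  emit P0@[0:0]
pos 1 'b': at 8 (via fail)
pos 2 'c': at 9
pos 3 'b': at 10
pos 4 'c': at 11
pos 5 'a': at 12
pos 6 'a': at 13  emit P3@[1:6],P5@[4:6]
pos 7 'd': at 4 (via fail)  emit P0@[7:7]
pos 8 'a': at 2 (via fail)
pos 9 'b': at 8 (via fail)
pos 10 'd': at 14  emit P0@[10:10]
pos 11 'd': at 6 (via fail)  emit P0@[11:11]
pos 12 'b': at 8 (via fail)
pos 13 'a': at 2 (via fail)
pos 14 'b': at 8 (via fail)
pos 15 'c': at 9
pos 16 'b': at 10
pos 17 'c': at 11
pos 18 'a': at 12
pos 19 'a': at 13  emit P3@[14:19],P5@[17:19]
pos 20 'a': at 3 (via fail)
pos 21 'b': at 8 (via fail)
pos 22 'b': at 8 (via fail)
pos 23 'c': at 9
pos 24 'b': at 10
pos 25 'c': at 11
pos 26 'a': at 12
pos 27 'a': at 13  emit P3@[22:27],P5@[25:27]
pos 28 'b': at 8 (via fail)
pos 29 'd': at 14  emit P0@[29:29]
pos 30 'b': at 15
pos 31 'd': at 16  emit P0@[31:31],P4@[28:31]
pos 32 'b': at 15 (via fail)
pos 33 'c': at 9 (via fail)
pos 34 'b': at 10
pos 35 'c': at 11
pos 36 'a': at 12
pos 37 'a': at 13  emit P3@[32:37],P5@[35:37]
pos 38 'd': at 4 (via fail)  emit P0@[38:38]
pos 39 'c': at 17 (via fail)
pos 40 'c': at 17 (via fail)
pos 41 'c': at 17 (via fail)
pos 42 'd': at 1 (via fail)  emit P0@[42:42]
pos 43 'b': at 8 (via fail)
pos 44 'a': at 2 (via fail)

Result: [[0,0],[6,3],[6,5],[7,0],[10,0],[11,0],[19,3],[19,5],[27,3],[27,5],[29,0],[31,0],[31,4],[37,3],[37,5],[38,0],[42,0]]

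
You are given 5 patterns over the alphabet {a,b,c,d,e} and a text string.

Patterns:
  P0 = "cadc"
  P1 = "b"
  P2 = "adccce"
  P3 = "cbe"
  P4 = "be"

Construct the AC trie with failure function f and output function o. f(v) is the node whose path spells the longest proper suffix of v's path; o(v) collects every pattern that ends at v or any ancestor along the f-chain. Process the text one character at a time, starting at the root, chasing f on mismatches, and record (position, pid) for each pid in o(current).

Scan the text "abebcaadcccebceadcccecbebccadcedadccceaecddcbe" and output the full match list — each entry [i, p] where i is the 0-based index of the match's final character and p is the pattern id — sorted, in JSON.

Build automaton:
Trie (insert patterns):
  n0 'ε': a→6 b→5 c→1
  n1 'c': a→2 b→12
  n2 'ca': d→3
  n3 'cad': c→4
  n4 'cadc': ·  ←P0
  n5 'b': e→14  ←P1
  n6 'a': d→7
  n7 'ad': c→8
  n8 'adc': c→9
  n9 'adcc': c→10
  n10 'adccc': e→11
  n11 'adccce': ·  ←P2
  n12 'cb': e→13
  n13 'cbe': ·  ←P3
  n14 'be': ·  ←P4

BFS fail/out derivation:
  n1('c'): parent n0 fail=0; on 'c' 0 → fail=0;  out ∅∪∅=∅
  n5('b'): parent n0 fail=0; on 'b' 0 → fail=0;  out {1}∪∅={1}
  n6('a'): parent n0 fail=0; on 'a' 0 → fail=0;  out ∅∪∅=∅
  n2('ca'): parent n1 fail=0; on 'a' 0 → fail=6;  out ∅∪∅=∅
  n7('ad'): parent n6 fail=0; on 'd' 0 → fail=0;  out ∅∪∅=∅
  n12('cb'): parent n1 fail=0; on 'b' 0 → fail=5;  out ∅∪{1}={1}
  n14('be'): parent n5 fail=0; on 'e' 0 → fail=0;  out {4}∪∅={4}
  n3('cad'): parent n2 fail=6; on 'd' 6 → fail=7;  out ∅∪∅=∅
  n8('adc'): parent n7 fail=0; on 'c' 0 → fail=1;  out ∅∪∅=∅
  n13('cbe'): parent n12 fail=5; on 'e' 5 → fail=14;  out {3}∪{4}={3,4}
  n4('cadc'): parent n3 fail=7; on 'c' 7 → fail=8;  out {0}∪∅={0}
  n9('adcc'): parent n8 fail=1; on 'c' 1→0 → fail=1;  out ∅∪∅=∅
  n10('adccc'): parent n9 fail=1; on 'c' 1→0 → fail=1;  out ∅∪∅=∅
  n11('adccce'): parent n10 fail=1; on 'e' 1→0 → fail=0;  out {2}∪∅={2}

Run:
i=0 'a': node 0→6
i=1 'b': node 6→5 (fail-walked)  emit P1@[1:1]
i=2 'e': node 5→14  emit P4@[1:2]
i=3 'b': node 14→5 (fail-walked)  emit P1@[3:3]
i=4 'c': node 5→1 (fail-walked)
i=5 'a': node 1→2
i=6 'a': node 2→6 (fail-walked)
i=7 'd': node 6→7
i=8 'c': node 7→8
i=9 'c': node 8→9
i=10 'c': node 9→10
i=11 'e': node 10→11  emit P2@[6:11]
i=12 'b': node 11→5 (fail-walked)  emit P1@[12:12]
i=13 'c': node 5→1 (fail-walked)
i=14 'e': node 1→0 (fail-walked)
i=15 'a': node 0→6
i=16 'd': node 6→7
i=17 'c': node 7→8
i=18 'c': node 8→9
i=19 'c': node 9→10
i=20 'e': node 10→11  emit P2@[15:20]
i=21 'c': node 11→1 (fail-walked)
i=22 'b': node 1→12  emit P1@[22:22]
i=23 'e': node 12→13  emit P3@[21:23],P4@[22:23]
i=24 'b': node 13→5 (fail-walked)  emit P1@[24:24]
i=25 'c': node 5→1 (fail-walked)
i=26 'c': node 1→1 (fail-walked)
i=27 'a': node 1→2
i=28 'd': node 2→3
i=29 'c': node 3→4  emit P0@[26:29]
i=30 'e': node 4→0 (fail-walked)
i=31 'd': node 0→0
i=32 'a': node 0→6
i=33 'd': node 6→7
i=34 'c': node 7→8
i=35 'c': node 8→9
i=36 'c': node 9→10
i=37 'e': node 10→11  emit P2@[32:37]
i=38 'a': node 11→6 (fail-walked)
i=39 'e': node 6→0 (fail-walked)
i=40 'c': node 0→1
i=41 'd': node 1→0 (fail-walked)
i=42 'd': node 0→0
i=43 'c': node 0→1
i=44 'b': node 1→12  emit P1@[44:44]
i=45 'e': node 12→13  emit P3@[43:45],P4@[44:45]

Matches: [[1,1],[2,4],[3,1],[11,2],[12,1],[20,2],[22,1],[23,3],[23,4],[24,1],[29,0],[37,2],[44,1],[45,3],[45,4]]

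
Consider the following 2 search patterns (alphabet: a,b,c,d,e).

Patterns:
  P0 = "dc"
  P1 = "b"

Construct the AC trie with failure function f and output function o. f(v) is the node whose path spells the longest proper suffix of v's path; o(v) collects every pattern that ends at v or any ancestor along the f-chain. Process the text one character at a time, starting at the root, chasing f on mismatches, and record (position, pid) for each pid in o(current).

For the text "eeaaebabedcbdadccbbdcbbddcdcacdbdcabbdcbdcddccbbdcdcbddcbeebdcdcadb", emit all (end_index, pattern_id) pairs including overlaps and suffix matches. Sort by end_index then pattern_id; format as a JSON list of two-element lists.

Build automaton:
Trie (insert patterns):
  n0 'ε': b→3 d→1
  n1 'd': c→2
  n2 'dc': ·  ←P0
  n3 'b': ·  ←P1

BFS fail/out derivation:
  n1('d'): parent n0 fail=0; on 'd' 0 → fail=0;  out ∅∪∅=∅
  n3('b'): parent n0 fail=0; on 'b' 0 → fail=0;  out {1}∪∅={1}
  n2('dc'): parent n1 fail=0; on 'c' 0 → fail=0;  out {0}∪∅={0}

Scan:
i=0 'e': node 0→0
i=1 'e': node 0→0
i=2 'a': node 0→0
i=3 'a': node 0→0
i=4 'e': node 0→0
i=5 'b': node 0→3  → match P1@[5:5]
i=6 'a': node 3→0 (via fail)
i=7 'b': node 0→3  → match P1@[7:7]
i=8 'e': node 3→0 (via fail)
i=9 'd': node 0→1
i=10 'c': node 1→2  → match P0@[9:10]
i=11 'b': node 2→3 (via fail)  → match P1@[11:11]
i=12 'd': node 3→1 (via fail)
i=13 'a': node 1→0 (via fail)
i=14 'd': node 0→1
i=15 'c': node 1→2  → match P0@[14:15]
i=16 'c': node 2→0 (via fail)
i=17 'b': node 0→3  → match P1@[17:17]
i=18 'b': node 3→3 (via fail)  → match P1@[18:18]
i=19 'd': node 3→1 (via fail)
i=20 'c': node 1→2  → match P0@[19:20]
i=21 'b': node 2→3 (via fail)  → match P1@[21:21]
i=22 'b': node 3→3 (via fail)  → match P1@[22:22]
i=23 'd': node 3→1 (via fail)
i=24 'd': node 1→1 (via fail)
i=25 'c': node 1→2  → match P0@[24:25]
i=26 'd': node 2→1 (via fail)
i=27 'c': node 1→2  → match P0@[26:27]
i=28 'a': node 2→0 (via fail)
i=29 'c': node 0→0
i=30 'd': node 0→1
i=31 'b': node 1→3 (via fail)  → match P1@[31:31]
i=32 'd': node 3→1 (via fail)
i=33 'c': node 1→2  → match P0@[32:33]
i=34 'a': node 2→0 (via fail)
i=35 'b': node 0→3  → match P1@[35:35]
i=36 'b': node 3→3 (via fail)  → match P1@[36:36]
i=37 'd': node 3→1 (via fail)
i=38 'c': node 1→2  → match P0@[37:38]
i=39 'b': node 2→3 (via fail)  → match P1@[39:39]
i=40 'd': node 3→1 (via fail)
i=41 'c': node 1→2  → match P0@[40:41]
i=42 'd': node 2→1 (via fail)
i=43 'd': node 1→1 (via fail)
i=44 'c': node 1→2  → match P0@[43:44]
i=45 'c': node 2→0 (via fail)
i=46 'b': node 0→3  → match P1@[46:46]
i=47 'b': node 3→3 (via fail)  → match P1@[47:47]
i=48 'd': node 3→1 (via fail)
i=49 'c': node 1→2  → match P0@[48:49]
i=50 'd': node 2→1 (via fail)
i=51 'c': node 1→2  → match P0@[50:51]
i=52 'b': node 2→3 (via fail)  → match P1@[52:52]
i=53 'd': node 3→1 (via fail)
i=54 'd': node 1→1 (via fail)
i=55 'c': node 1→2  → match P0@[54:55]
i=56 'b': node 2→3 (via fail)  → match P1@[56:56]
i=57 'e': node 3→0 (via fail)
i=58 'e': node 0→0
i=59 'b': node 0→3  → match P1@[59:59]
i=60 'd': node 3→1 (via fail)
i=61 'c': node 1→2  → match P0@[60:61]
i=62 'd': node 2→1 (via fail)
i=63 'c': node 1→2  → match P0@[62:63]
i=64 'a': node 2→0 (via fail)
i=65 'd': node 0→1
i=66 'b': node 1→3 (via fail)  → match P1@[66:66]

All matches (sorted): [[5,1],[7,1],[10,0],[11,1],[15,0],[17,1],[18,1],[20,0],[21,1],[22,1],[25,0],[27,0],[31,1],[33,0],[35,1],[36,1],[38,0],[39,1],[41,0],[44,0],[46,1],[47,1],[49,0],[51,0],[52,1],[55,0],[56,1],[59,1],[61,0],[63,0],[66,1]]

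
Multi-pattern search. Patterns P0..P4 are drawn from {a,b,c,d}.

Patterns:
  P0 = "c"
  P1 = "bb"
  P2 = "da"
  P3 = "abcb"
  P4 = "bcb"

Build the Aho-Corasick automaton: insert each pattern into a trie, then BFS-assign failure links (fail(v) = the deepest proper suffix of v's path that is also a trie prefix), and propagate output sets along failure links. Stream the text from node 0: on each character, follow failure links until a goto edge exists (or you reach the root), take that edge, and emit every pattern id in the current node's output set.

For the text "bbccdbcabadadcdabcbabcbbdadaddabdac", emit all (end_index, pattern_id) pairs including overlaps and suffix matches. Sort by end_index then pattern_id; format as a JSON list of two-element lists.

Build automaton:
Trie nodes:
  n0 'ε': a→6 b→2 c→1 d→4
  n1 'c': ·  ←P0
  n2 'b': b→3 c→10
  n3 'bb': ·  ←P1
  n4 'd': a→5
  n5 'da': ·  ←P2
  n6 'a': b→7
  n7 'ab': c→8
  n8 'abc': b→9
  n9 'abcb': ·  ←P3
  n10 'bc': b→11
  n11 'bcb': ·  ←P4

Failure links (BFS by depth):
  fail(1) 'c': from fail(0)=0 chase 'c': 0 ⇒ 0;  out={0}∪out(0)={0}
  fail(2) 'b': from fail(0)=0 chase 'b': 0 ⇒ 0;  out=∅∪out(0)=∅
  fail(4) 'd': from fail(0)=0 chase 'd': 0 ⇒ 0;  out=∅∪out(0)=∅
  fail(6) 'a': from fail(0)=0 chase 'a': 0 ⇒ 0;  out=∅∪out(0)=∅
  fail(3) 'bb': from fail(2)=0 chase 'b': 0 ⇒ 2;  out={1}∪out(2)={1}
  fail(5) 'da': from fail(4)=0 chase 'a': 0 ⇒ 6;  out={2}∪out(6)={2}
  fail(7) 'ab': from fail(6)=0 chase 'b': 0 ⇒ 2;  out=∅∪out(2)=∅
  fail(10) 'bc': from fail(2)=0 chase 'c': 0 ⇒ 1;  out=∅∪out(1)={0}
  fail(8) 'abc': from fail(7)=2 chase 'c': 2 ⇒ 10;  out=∅∪out(10)={0}
  fail(11) 'bcb': from fail(10)=1 chase 'b': 1→0 ⇒ 2;  out={4}∪out(2)={4}
  fail(9) 'abcb': from fail(8)=10 chase 'b': 10 ⇒ 11;  out={3}∪out(11)={3,4}

Text stream:
[0] read 'b'  n0⇒n2
[1] read 'b'  n2⇒n3  ** P1@[0:1]
[2] read 'c'  n3⇒n10 (fail-walked)  ** P0@[2:2]
[3] read 'c'  n10⇒n1 (fail-walked)  ** P0@[3:3]
[4] read 'd'  n1⇒n4 (fail-walked)
[5] read 'b'  n4⇒n2 (fail-walked)
[6] read 'c'  n2⇒n10  ** P0@[6:6]
[7] read 'a'  n10⇒n6 (fail-walked)
[8] read 'b'  n6⇒n7
[9] read 'a'  n7⇒n6 (fail-walked)
[10] read 'd'  n6⇒n4 (fail-walked)
[11] read 'a'  n4⇒n5  ** P2@[10:11]
[12] read 'd'  n5⇒n4 (fail-walked)
[13] read 'c'  n4⇒n1 (fail-walked)  ** P0@[13:13]
[14] read 'd'  n1⇒n4 (fail-walked)
[15] read 'a'  n4⇒n5  ** P2@[14:15]
[16] read 'b'  n5⇒n7 (fail-walked)
[17] read 'c'  n7⇒n8  ** P0@[17:17]
[18] read 'b'  n8⇒n9  ** P3@[15:18],P4@[16:18]
[19] read 'a'  n9⇒n6 (fail-walked)
[20] read 'b'  n6⇒n7
[21] read 'c'  n7⇒n8  ** P0@[21:21]
[22] read 'b'  n8⇒n9  ** P3@[19:22],P4@[20:22]
[23] read 'b'  n9⇒n3 (fail-walked)  ** P1@[22:23]
[24] read 'd'  n3⇒n4 (fail-walked)
[25] read 'a'  n4⇒n5  ** P2@[24:25]
[26] read 'd'  n5⇒n4 (fail-walked)
[27] read 'a'  n4⇒n5  ** P2@[26:27]
[28] read 'd'  n5⇒n4 (fail-walked)
[29] read 'd'  n4⇒n4 (fail-walked)
[30] read 'a'  n4⇒n5  ** P2@[29:30]
[31] read 'b'  n5⇒n7 (fail-walked)
[32] read 'd'  n7⇒n4 (fail-walked)
[33] read 'a'  n4⇒n5  ** P2@[32:33]
[34] read 'c'  n5⇒n1 (fail-walked)  ** P0@[34:34]

All matches (sorted): [[1,1],[2,0],[3,0],[6,0],[11,2],[13,0],[15,2],[17,0],[18,3],[18,4],[21,0],[22,3],[22,4],[23,1],[25,2],[27,2],[30,2],[33,2],[34,0]]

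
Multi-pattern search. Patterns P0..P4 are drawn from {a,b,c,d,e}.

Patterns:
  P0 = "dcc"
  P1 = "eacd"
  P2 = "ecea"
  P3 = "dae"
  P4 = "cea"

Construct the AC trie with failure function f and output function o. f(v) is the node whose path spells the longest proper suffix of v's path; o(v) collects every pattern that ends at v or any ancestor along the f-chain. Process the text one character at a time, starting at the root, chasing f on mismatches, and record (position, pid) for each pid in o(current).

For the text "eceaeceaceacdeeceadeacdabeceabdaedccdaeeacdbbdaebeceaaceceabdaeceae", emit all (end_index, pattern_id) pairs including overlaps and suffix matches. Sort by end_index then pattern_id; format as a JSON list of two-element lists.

Build automaton:
Trie (insert patterns):
  n0 'ε': c→13 d→1 e→4
  n1 'd': a→11 c→2
  n2 'dc': c→3
  n3 'dcc': ·  [P0 ends]
  n4 'e': a→5 c→8
  n5 'ea': c→6
  n6 'eac': d→7
  n7 'eacd': ·  [P1 ends]
  n8 'ec': e→9
  n9 'ece': a→10
  n10 'ecea': ·  [P2 ends]
  n11 'da': e→12
  n12 'dae': ·  [P3 ends]
  n13 'c': e→14
  n14 'ce': a→15
  n15 'cea': ·  [P4 ends]

BFS fail/out derivation:
  fail(1) 'd': from fail(0)=0 chase 'd': 0 ⇒ 0;  out=∅∪out(0)=∅
  fail(4) 'e': from fail(0)=0 chase 'e': 0 ⇒ 0;  out=∅∪out(0)=∅
  fail(13) 'c': from fail(0)=0 chase 'c': 0 ⇒ 0;  out=∅∪out(0)=∅
  fail(2) 'dc': from fail(1)=0 chase 'c': 0 ⇒ 13;  out=∅∪out(13)=∅
  fail(5) 'ea': from fail(4)=0 chase 'a': 0 ⇒ 0;  out=∅∪out(0)=∅
  fail(8) 'ec': from fail(4)=0 chase 'c': 0 ⇒ 13;  out=∅∪out(13)=∅
  fail(11) 'da': from fail(1)=0 chase 'a': 0 ⇒ 0;  out=∅∪out(0)=∅
  fail(14) 'ce': from fail(13)=0 chase 'e': 0 ⇒ 4;  out=∅∪out(4)=∅
  fail(3) 'dcc': from fail(2)=13 chase 'c': 13→0 ⇒ 13;  out={0}∪out(13)={0}
  fail(6) 'eac': from fail(5)=0 chase 'c': 0 ⇒ 13;  out=∅∪out(13)=∅
  fail(9) 'ece': from fail(8)=13 chase 'e': 13 ⇒ 14;  out=∅∪out(14)=∅
  fail(12) 'dae': from fail(11)=0 chase 'e': 0 ⇒ 4;  out={3}∪out(4)={3}
  fail(15) 'cea': from fail(14)=4 chase 'a': 4 ⇒ 5;  out={4}∪out(5)={4}
  fail(7) 'eacd': from fail(6)=13 chase 'd': 13→0 ⇒ 1;  out={1}∪out(1)={1}
  fail(10) 'ecea': from fail(9)=14 chase 'a': 14 ⇒ 15;  out={2}∪out(15)={2,4}

Run:
pos 0 'e': at 4
pos 1 'c': at 8
pos 2 'e': at 9
pos 3 'a': at 10  ** P2@[0:3],P4@[1:3]
pos 4 'e': at 4 (fail-walked)
pos 5 'c': at 8
pos 6 'e': at 9
pos 7 'a': at 10  ** P2@[4:7],P4@[5:7]
pos 8 'c': at 6 (fail-walked)
pos 9 'e': at 14 (fail-walked)
pos 10 'a': at 15  ** P4@[8:10]
pos 11 'c': at 6 (fail-walked)
pos 12 'd': at 7  ** P1@[9:12]
pos 13 'e': at 4 (fail-walked)
pos 14 'e': at 4 (fail-walked)
pos 15 'c': at 8
pos 16 'e': at 9
pos 17 'a': at 10  ** P2@[14:17],P4@[15:17]
pos 18 'd': at 1 (fail-walked)
pos 19 'e': at 4 (fail-walked)
pos 20 'a': at 5
pos 21 'c': at 6
pos 22 'd': at 7  ** P1@[19:22]
pos 23 'a': at 11 (fail-walked)
pos 24 'b': at 0 (fail-walked)
pos 25 'e': at 4
pos 26 'c': at 8
pos 27 'e': at 9
pos 28 'a': at 10  ** P2@[25:28],P4@[26:28]
pos 29 'b': at 0 (fail-walked)
pos 30 'd': at 1
pos 31 'a': at 11
pos 32 'e': at 12  ** P3@[30:32]
pos 33 'd': at 1 (fail-walked)
pos 34 'c': at 2
pos 35 'c': at 3  ** P0@[33:35]
pos 36 'd': at 1 (fail-walked)
pos 37 'a': at 11
pos 38 'e': at 12  ** P3@[36:38]
pos 39 'e': at 4 (fail-walked)
pos 40 'a': at 5
pos 41 'c': at 6
pos 42 'd': at 7  ** P1@[39:42]
pos 43 'b': at 0 (fail-walked)
pos 44 'b': at 0
pos 45 'd': at 1
pos 46 'a': at 11
pos 47 'e': at 12  ** P3@[45:47]
pos 48 'b': at 0 (fail-walked)
pos 49 'e': at 4
pos 50 'c': at 8
pos 51 'e': at 9
pos 52 'a': at 10  ** P2@[49:52],P4@[50:52]
pos 53 'a': at 0 (fail-walked)
pos 54 'c': at 13
pos 55 'e': at 14
pos 56 'c': at 8 (fail-walked)
pos 57 'e': at 9
pos 58 'a': at 10  ** P2@[55:58],P4@[56:58]
pos 59 'b': at 0 (fail-walked)
pos 60 'd': at 1
pos 61 'a': at 11
pos 62 'e': at 12  ** P3@[60:62]
pos 63 'c': at 8 (fail-walked)
pos 64 'e': at 9
pos 65 'a': at 10  ** P2@[62:65],P4@[63:65]
pos 66 'e': at 4 (fail-walked)

Matches: [[3,2],[3,4],[7,2],[7,4],[10,4],[12,1],[17,2],[17,4],[22,1],[28,2],[28,4],[32,3],[35,0],[38,3],[42,1],[47,3],[52,2],[52,4],[58,2],[58,4],[62,3],[65,2],[65,4]]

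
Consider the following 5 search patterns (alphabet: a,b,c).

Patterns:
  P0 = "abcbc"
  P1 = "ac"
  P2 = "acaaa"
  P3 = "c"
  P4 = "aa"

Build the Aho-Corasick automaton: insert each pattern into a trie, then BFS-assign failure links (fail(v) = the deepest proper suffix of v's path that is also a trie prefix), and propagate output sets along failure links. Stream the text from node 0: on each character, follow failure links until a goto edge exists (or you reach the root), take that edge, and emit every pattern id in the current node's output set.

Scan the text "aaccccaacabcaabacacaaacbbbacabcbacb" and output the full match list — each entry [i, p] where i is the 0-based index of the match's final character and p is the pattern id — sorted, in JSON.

Build automaton:
Trie (insert patterns):
  n0 'ε': a→1 c→10
  n1 'a': a→11 b→2 c→6
  n2 'ab': c→3
  n3 'abc': b→4
  n4 'abcb': c→5
  n5 'abcbc': ·  ←P0
  n6 'ac': a→7  ←P1
  n7 'aca': a→8
  n8 'acaa': a→9
  n9 'acaaa': ·  ←P2
  n10 'c': ·  ←P3
  n11 'aa': ·  ←P4

Failure links (BFS by depth):
  n1('a'): parent n0 fail=0; on 'a' 0 → fail=0;  out ∅∪∅=∅
  n10('c'): parent n0 fail=0; on 'c' 0 → fail=0;  out {3}∪∅={3}
  n2('ab'): parent n1 fail=0; on 'b' 0 → fail=0;  out ∅∪∅=∅
  n6('ac'): parent n1 fail=0; on 'c' 0 → fail=10;  out {1}∪{3}={1,3}
  n11('aa'): parent n1 fail=0; on 'a' 0 → fail=1;  out {4}∪∅={4}
  n3('abc'): parent n2 fail=0; on 'c' 0 → fail=10;  out ∅∪{3}={3}
  n7('aca'): parent n6 fail=10; on 'a' 10→0 → fail=1;  out ∅∪∅=∅
  n4('abcb'): parent n3 fail=10; on 'b' 10→0 → fail=0;  out ∅∪∅=∅
  n8('acaa'): parent n7 fail=1; on 'a' 1 → fail=11;  out ∅∪{4}={4}
  n5('abcbc'): parent n4 fail=0; on 'c' 0 → fail=10;  out {0}∪{3}={0,3}
  n9('acaaa'): parent n8 fail=11; on 'a' 11→1 → fail=11;  out {2}∪{4}={2,4}

Run:
i=0 'a': node 0→1
i=1 'a': node 1→11  → match P4@[0:1]
i=2 'c': node 11→6 (via fail)  → match P1@[1:2],P3@[2:2]
i=3 'c': node 6→10 (via fail)  → match P3@[3:3]
i=4 'c': node 10→10 (via fail)  → match P3@[4:4]
i=5 'c': node 10→10 (via fail)  → match P3@[5:5]
i=6 'a': node 10→1 (via fail)
i=7 'a': node 1→11  → match P4@[6:7]
i=8 'c': node 11→6 (via fail)  → match P1@[7:8],P3@[8:8]
i=9 'a': node 6→7
i=10 'b': node 7→2 (via fail)
i=11 'c': node 2→3  → match P3@[11:11]
i=12 'a': node 3→1 (via fail)
i=13 'a': node 1→11  → match P4@[12:13]
i=14 'b': node 11→2 (via fail)
i=15 'a': node 2→1 (via fail)
i=16 'c': node 1→6  → match P1@[15:16],P3@[16:16]
i=17 'a': node 6→7
i=18 'c': node 7→6 (via fail)  → match P1@[17:18],P3@[18:18]
i=19 'a': node 6→7
i=20 'a': node 7→8  → match P4@[19:20]
i=21 'a': node 8→9  → match P2@[17:21],P4@[20:21]
i=22 'c': node 9→6 (via fail)  → match P1@[21:22],P3@[22:22]
i=23 'b': node 6→0 (via fail)
i=24 'b': node 0→0
i=25 'b': node 0→0
i=26 'a': node 0→1
i=27 'c': node 1→6  → match P1@[26:27],P3@[27:27]
i=28 'a': node 6→7
i=29 'b': node 7→2 (via fail)
i=30 'c': node 2→3  → match P3@[30:30]
i=31 'b': node 3→4
i=32 'a': node 4→1 (via fail)
i=33 'c': node 1→6  → match P1@[32:33],P3@[33:33]
i=34 'b': node 6→0 (via fail)

All matches (sorted): [[1,4],[2,1],[2,3],[3,3],[4,3],[5,3],[7,4],[8,1],[8,3],[11,3],[13,4],[16,1],[16,3],[18,1],[18,3],[20,4],[21,2],[21,4],[22,1],[22,3],[27,1],[27,3],[30,3],[33,1],[33,3]]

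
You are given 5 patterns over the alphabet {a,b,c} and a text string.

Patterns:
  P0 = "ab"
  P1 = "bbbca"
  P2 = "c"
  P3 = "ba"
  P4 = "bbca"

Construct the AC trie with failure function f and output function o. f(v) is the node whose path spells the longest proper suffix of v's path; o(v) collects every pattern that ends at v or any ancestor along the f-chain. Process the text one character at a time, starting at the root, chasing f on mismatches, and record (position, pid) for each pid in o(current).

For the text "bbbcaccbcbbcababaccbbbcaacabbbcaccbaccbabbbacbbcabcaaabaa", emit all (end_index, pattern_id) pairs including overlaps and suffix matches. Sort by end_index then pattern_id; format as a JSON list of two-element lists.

Build:
Trie nodes:
  n0 'ε': a→1 b→3 c→8
  n1 'a': b→2
  n2 'ab': ·  [P0 ends]
  n3 'b': a→9 b→4
  n4 'bb': b→5 c→10
  n5 'bbb': c→6
  n6 'bbbc': a→7
  n7 'bbbca': ·  [P1 ends]
  n8 'c': ·  [P2 ends]
  n9 'ba': ·  [P3 ends]
  n10 'bbc': a→11
  n11 'bbca': ·  [P4 ends]

Failure links (BFS by depth):
  n1('a'): parent n0 fail=0; on 'a' 0 → fail=0;  out ∅∪∅=∅
  n3('b'): parent n0 fail=0; on 'b' 0 → fail=0;  out ∅∪∅=∅
  n8('c'): parent n0 fail=0; on 'c' 0 → fail=0;  out {2}∪∅={2}
  n2('ab'): parent n1 fail=0; on 'b' 0 → fail=3;  out {0}∪∅={0}
  n4('bb'): parent n3 fail=0; on 'b' 0 → fail=3;  out ∅∪∅=∅
  n9('ba'): parent n3 fail=0; on 'a' 0 → fail=1;  out {3}∪∅={3}
  n5('bbb'): parent n4 fail=3; on 'b' 3 → fail=4;  out ∅∪∅=∅
  n10('bbc'): parent n4 fail=3; on 'c' 3→0 → fail=8;  out ∅∪{2}={2}
  n6('bbbc'): parent n5 fail=4; on 'c' 4 → fail=10;  out ∅∪{2}={2}
  n11('bbca'): parent n10 fail=8; on 'a' 8→0 → fail=1;  out {4}∪∅={4}
  n7('bbbca'): parent n6 fail=10; on 'a' 10 → fail=11;  out {1}∪{4}={1,4}

Scan:
[0] read 'b'  n0⇒n3
[1] read 'b'  n3⇒n4
[2] read 'b'  n4⇒n5
[3] read 'c'  n5⇒n6  emit P2@[3:3]
[4] read 'a'  n6⇒n7  emit P1@[0:4],P4@[1:4]
[5] read 'c'  n7⇒n8 ·f  emit P2@[5:5]
[6] read 'c'  n8⇒n8 ·f  emit P2@[6:6]
[7] read 'b'  n8⇒n3 ·f
[8] read 'c'  n3⇒n8 ·f  emit P2@[8:8]
[9] read 'b'  n8⇒n3 ·f
[10] read 'b'  n3⇒n4
[11] read 'c'  n4⇒n10  emit P2@[11:11]
[12] read 'a'  n10⇒n11  emit P4@[9:12]
[13] read 'b'  n11⇒n2 ·f  emit P0@[12:13]
[14] read 'a'  n2⇒n9 ·f  emit P3@[13:14]
[15] read 'b'  n9⇒n2 ·f  emit P0@[14:15]
[16] read 'a'  n2⇒n9 ·f  emit P3@[15:16]
[17] read 'c'  n9⇒n8 ·f  emit P2@[17:17]
[18] read 'c'  n8⇒n8 ·f  emit P2@[18:18]
[19] read 'b'  n8⇒n3 ·f
[20] read 'b'  n3⇒n4
[21] read 'b'  n4⇒n5
[22] read 'c'  n5⇒n6  emit P2@[22:22]
[23] read 'a'  n6⇒n7  emit P1@[19:23],P4@[20:23]
[24] read 'a'  n7⇒n1 ·f
[25] read 'c'  n1⇒n8 ·f  emit P2@[25:25]
[26] read 'a'  n8⇒n1 ·f
[27] read 'b'  n1⇒n2  emit P0@[26:27]
[28] read 'b'  n2⇒n4 ·f
[29] read 'b'  n4⇒n5
[30] read 'c'  n5⇒n6  emit P2@[30:30]
[31] read 'a'  n6⇒n7  emit P1@[27:31],P4@[28:31]
[32] read 'c'  n7⇒n8 ·f  emit P2@[32:32]
[33] read 'c'  n8⇒n8 ·f  emit P2@[33:33]
[34] read 'b'  n8⇒n3 ·f
[35] read 'a'  n3⇒n9  emit P3@[34:35]
[36] read 'c'  n9⇒n8 ·f  emit P2@[36:36]
[37] read 'c'  n8⇒n8 ·f  emit P2@[37:37]
[38] read 'b'  n8⇒n3 ·f
[39] read 'a'  n3⇒n9  emit P3@[38:39]
[40] read 'b'  n9⇒n2 ·f  emit P0@[39:40]
[41] read 'b'  n2⇒n4 ·f
[42] read 'b'  n4⇒n5
[43] read 'a'  n5⇒n9 ·f  emit P3@[42:43]
[44] read 'c'  n9⇒n8 ·f  emit P2@[44:44]
[45] read 'b'  n8⇒n3 ·f
[46] read 'b'  n3⇒n4
[47] read 'c'  n4⇒n10  emit P2@[47:47]
[48] read 'a'  n10⇒n11  emit P4@[45:48]
[49] read 'b'  n11⇒n2 ·f  emit P0@[48:49]
[50] read 'c'  n2⇒n8 ·f  emit P2@[50:50]
[51] read 'a'  n8⇒n1 ·f
[52] read 'a'  n1⇒n1 ·f
[53] read 'a'  n1⇒n1 ·f
[54] read 'b'  n1⇒n2  emit P0@[53:54]
[55] read 'a'  n2⇒n9 ·f  emit P3@[54:55]
[56] read 'a'  n9⇒n1 ·f

Matches: [[3,2],[4,1],[4,4],[5,2],[6,2],[8,2],[11,2],[12,4],[13,0],[14,3],[15,0],[16,3],[17,2],[18,2],[22,2],[23,1],[23,4],[25,2],[27,0],[30,2],[31,1],[31,4],[32,2],[33,2],[35,3],[36,2],[37,2],[39,3],[40,0],[43,3],[44,2],[47,2],[48,4],[49,0],[50,2],[54,0],[55,3]]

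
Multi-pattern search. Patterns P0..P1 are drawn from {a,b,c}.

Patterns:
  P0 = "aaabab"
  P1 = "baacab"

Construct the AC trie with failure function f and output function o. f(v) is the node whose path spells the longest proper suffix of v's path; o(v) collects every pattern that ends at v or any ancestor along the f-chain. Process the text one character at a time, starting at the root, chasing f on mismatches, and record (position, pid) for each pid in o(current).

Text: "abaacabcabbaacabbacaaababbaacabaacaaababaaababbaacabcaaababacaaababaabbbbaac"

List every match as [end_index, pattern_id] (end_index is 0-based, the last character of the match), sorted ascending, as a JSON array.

Build automaton:
Trie (insert patterns):
  n0 'ε': a→1 b→7
  n1 'a': a→2
  n2 'aa': a→3
  n3 'aaa': b→4
  n4 'aaab': a→5
  n5 'aaaba': b→6
  n6 'aaabab': ·  [P0 ends]
  n7 'b': a→8
  n8 'ba': a→9
  n9 'baa': c→10
  n10 'baac': a→11
  n11 'baaca': b→12
  n12 'baacab': ·  [P1 ends]

Failure links (BFS by depth):
  fail(1) 'a': from fail(0)=0 chase 'a': 0 ⇒ 0;  out=∅∪out(0)=∅
  fail(7) 'b': from fail(0)=0 chase 'b': 0 ⇒ 0;  out=∅∪out(0)=∅
  fail(2) 'aa': from fail(1)=0 chase 'a': 0 ⇒ 1;  out=∅∪out(1)=∅
  fail(8) 'ba': from fail(7)=0 chase 'a': 0 ⇒ 1;  out=∅∪out(1)=∅
  fail(3) 'aaa': from fail(2)=1 chase 'a': 1 ⇒ 2;  out=∅∪out(2)=∅
  fail(9) 'baa': from fail(8)=1 chase 'a': 1 ⇒ 2;  out=∅∪out(2)=∅
  fail(4) 'aaab': from fail(3)=2 chase 'b': 2→1→0 ⇒ 7;  out=∅∪out(7)=∅
  fail(10) 'baac': from fail(9)=2 chase 'c': 2→1→0 ⇒ 0;  out=∅∪out(0)=∅
  fail(5) 'aaaba': from fail(4)=7 chase 'a': 7 ⇒ 8;  out=∅∪out(8)=∅
  fail(11) 'baaca': from fail(10)=0 chase 'a': 0 ⇒ 1;  out=∅∪out(1)=∅
  fail(6) 'aaabab': from fail(5)=8 chase 'b': 8→1→0 ⇒ 7;  out={0}∪out(7)={0}
  fail(12) 'baacab': from fail(11)=1 chase 'b': 1→0 ⇒ 7;  out={1}∪out(7)={1}

Run:
i=0 'a': node 0→1
i=1 'b': node 1→7 (fail-walked)
i=2 'a': node 7→8
i=3 'a': node 8→9
i=4 'c': node 9→10
i=5 'a': node 10→11
i=6 'b': node 11→12  emit P1@[1:6]
i=7 'c': node 12→0 (fail-walked)
i=8 'a': node 0→1
i=9 'b': node 1→7 (fail-walked)
i=10 'b': node 7→7 (fail-walked)
i=11 'a': node 7→8
i=12 'a': node 8→9
i=13 'c': node 9→10
i=14 'a': node 10→11
i=15 'b': node 11→12  emit P1@[10:15]
i=16 'b': node 12→7 (fail-walked)
i=17 'a': node 7→8
i=18 'c': node 8→0 (fail-walked)
i=19 'a': node 0→1
i=20 'a': node 1→2
i=21 'a': node 2→3
i=22 'b': node 3→4
i=23 'a': node 4→5
i=24 'b': node 5→6  emit P0@[19:24]
i=25 'b': node 6→7 (fail-walked)
i=26 'a': node 7→8
i=27 'a': node 8→9
i=28 'c': node 9→10
i=29 'a': node 10→11
i=30 'b': node 11→12  emit P1@[25:30]
i=31 'a': node 12→8 (fail-walked)
i=32 'a': node 8→9
i=33 'c': node 9→10
i=34 'a': node 10→11
i=35 'a': node 11→2 (fail-walked)
i=36 'a': node 2→3
i=37 'b': node 3→4
i=38 'a': node 4→5
i=39 'b': node 5→6  emit P0@[34:39]
i=40 'a': node 6→8 (fail-walked)
i=41 'a': node 8→9
i=42 'a': node 9→3 (fail-walked)
i=43 'b': node 3→4
i=44 'a': node 4→5
i=45 'b': node 5→6  emit P0@[40:45]
i=46 'b': node 6→7 (fail-walked)
i=47 'a': node 7→8
i=48 'a': node 8→9
i=49 'c': node 9→10
i=50 'a': node 10→11
i=51 'b': node 11→12  emit P1@[46:51]
i=52 'c': node 12→0 (fail-walked)
i=53 'a': node 0→1
i=54 'a': node 1→2
i=55 'a': node 2→3
i=56 'b': node 3→4
i=57 'a': node 4→5
i=58 'b': node 5→6  emit P0@[53:58]
i=59 'a': node 6→8 (fail-walked)
i=60 'c': node 8→0 (fail-walked)
i=61 'a': node 0→1
i=62 'a': node 1→2
i=63 'a': node 2→3
i=64 'b': node 3→4
i=65 'a': node 4→5
i=66 'b': node 5→6  emit P0@[61:66]
i=67 'a': node 6→8 (fail-walked)
i=68 'a': node 8→9
i=69 'b': node 9→7 (fail-walked)
i=70 'b': node 7→7 (fail-walked)
i=71 'b': node 7→7 (fail-walked)
i=72 'b': node 7→7 (fail-walked)
i=73 'a': node 7→8
i=74 'a': node 8→9
i=75 'c': node 9→10

All matches (sorted): [[6,1],[15,1],[24,0],[30,1],[39,0],[45,0],[51,1],[58,0],[66,0]]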